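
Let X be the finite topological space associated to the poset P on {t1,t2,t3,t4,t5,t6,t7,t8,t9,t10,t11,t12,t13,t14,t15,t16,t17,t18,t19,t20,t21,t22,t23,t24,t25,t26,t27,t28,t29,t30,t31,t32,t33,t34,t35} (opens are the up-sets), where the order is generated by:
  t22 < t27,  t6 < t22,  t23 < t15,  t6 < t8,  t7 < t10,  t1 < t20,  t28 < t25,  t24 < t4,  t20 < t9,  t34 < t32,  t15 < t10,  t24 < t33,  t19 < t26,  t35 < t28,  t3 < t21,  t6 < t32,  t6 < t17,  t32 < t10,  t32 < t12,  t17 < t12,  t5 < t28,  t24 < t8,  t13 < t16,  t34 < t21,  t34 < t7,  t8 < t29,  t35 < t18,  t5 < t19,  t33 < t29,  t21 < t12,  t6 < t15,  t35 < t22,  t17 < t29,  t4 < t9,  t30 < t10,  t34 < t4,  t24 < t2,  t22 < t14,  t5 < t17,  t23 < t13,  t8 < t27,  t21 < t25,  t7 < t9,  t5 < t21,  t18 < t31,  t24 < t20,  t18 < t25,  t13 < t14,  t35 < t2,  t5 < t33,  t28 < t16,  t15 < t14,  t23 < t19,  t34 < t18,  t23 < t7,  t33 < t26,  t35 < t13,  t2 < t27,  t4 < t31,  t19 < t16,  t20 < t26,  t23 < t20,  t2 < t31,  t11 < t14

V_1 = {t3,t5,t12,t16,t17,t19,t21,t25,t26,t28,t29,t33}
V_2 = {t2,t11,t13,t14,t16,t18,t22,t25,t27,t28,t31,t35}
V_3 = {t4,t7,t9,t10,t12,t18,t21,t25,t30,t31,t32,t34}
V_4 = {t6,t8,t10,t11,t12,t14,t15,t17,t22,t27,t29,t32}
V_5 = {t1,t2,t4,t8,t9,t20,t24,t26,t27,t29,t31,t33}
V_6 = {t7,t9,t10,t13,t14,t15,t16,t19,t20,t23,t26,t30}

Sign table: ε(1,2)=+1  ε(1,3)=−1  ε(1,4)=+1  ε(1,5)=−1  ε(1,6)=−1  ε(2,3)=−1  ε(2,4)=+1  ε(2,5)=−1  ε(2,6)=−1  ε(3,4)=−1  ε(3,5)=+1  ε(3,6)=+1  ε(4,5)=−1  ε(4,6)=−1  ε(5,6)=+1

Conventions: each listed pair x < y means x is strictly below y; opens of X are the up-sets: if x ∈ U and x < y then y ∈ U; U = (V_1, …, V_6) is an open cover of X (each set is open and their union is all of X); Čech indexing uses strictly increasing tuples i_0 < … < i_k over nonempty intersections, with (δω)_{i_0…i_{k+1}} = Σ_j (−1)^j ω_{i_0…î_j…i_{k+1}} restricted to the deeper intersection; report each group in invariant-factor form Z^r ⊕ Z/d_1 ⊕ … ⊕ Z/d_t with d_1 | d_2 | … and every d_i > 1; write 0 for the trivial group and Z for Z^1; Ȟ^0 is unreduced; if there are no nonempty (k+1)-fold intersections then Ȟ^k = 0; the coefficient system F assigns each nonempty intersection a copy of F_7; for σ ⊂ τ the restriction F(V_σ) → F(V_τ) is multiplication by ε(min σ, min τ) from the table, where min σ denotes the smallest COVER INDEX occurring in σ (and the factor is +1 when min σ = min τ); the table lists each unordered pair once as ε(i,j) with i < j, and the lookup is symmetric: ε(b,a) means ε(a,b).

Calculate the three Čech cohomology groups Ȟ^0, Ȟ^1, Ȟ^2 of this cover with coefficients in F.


Ȟ^0 = Z/7; Ȟ^1 = 0; Ȟ^2 = 0

nerve simplices:
  V12={t16,t25,t28} V13={t12,t21,t25} V14={t12,t17,t29} V15={t26,t29,t33} V16={t16,t19,t26} V23={t18,t25,t31} V24={t11,t14,t22,t27} V25={t2,t27,t31} V26={t13,t14,t16} V34={t10,t12,t32} V35={t4,t9,t31} V36={t7,t9,t10,t30} V45={t8,t27,t29} V46={t10,t14,t15} V56={t9,t20,t26}
  V123={t25} V126={t16} V134={t12} V145={t29} V156={t26} V235={t31} V245={t27} V246={t14} V346={t10} V356={t9}
C dims 6,15,10; δ0: rk_F7 5; δ1: rk_F7 10
degree 0: 6−5−0 = 1 → Ȟ^0 ≅ Z/7
degree 1: 15−10−5 = 0 → Ȟ^1 ≅ 0
degree 2: 10−0−10 = 0 → Ȟ^2 ≅ 0


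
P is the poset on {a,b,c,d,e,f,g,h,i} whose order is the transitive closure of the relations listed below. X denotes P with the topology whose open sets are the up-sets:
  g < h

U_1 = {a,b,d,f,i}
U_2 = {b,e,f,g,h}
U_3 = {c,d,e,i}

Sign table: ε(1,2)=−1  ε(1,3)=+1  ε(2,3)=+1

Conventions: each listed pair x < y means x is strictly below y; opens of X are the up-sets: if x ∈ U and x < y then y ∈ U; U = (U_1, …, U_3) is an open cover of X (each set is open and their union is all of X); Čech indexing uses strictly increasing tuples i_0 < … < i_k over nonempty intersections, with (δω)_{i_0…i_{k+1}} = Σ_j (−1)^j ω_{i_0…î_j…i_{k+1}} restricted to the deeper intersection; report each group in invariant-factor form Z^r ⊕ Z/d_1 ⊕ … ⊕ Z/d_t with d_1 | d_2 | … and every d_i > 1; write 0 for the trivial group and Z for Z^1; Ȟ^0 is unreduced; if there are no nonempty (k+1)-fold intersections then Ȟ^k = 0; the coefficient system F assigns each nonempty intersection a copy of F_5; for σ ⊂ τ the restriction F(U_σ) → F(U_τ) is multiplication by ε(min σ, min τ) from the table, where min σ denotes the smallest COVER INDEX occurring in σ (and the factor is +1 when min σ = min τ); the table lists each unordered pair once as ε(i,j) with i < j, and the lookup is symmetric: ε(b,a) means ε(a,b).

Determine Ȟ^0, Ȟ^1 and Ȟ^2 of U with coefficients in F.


Ȟ^0 ≅ 0; Ȟ^1 ≅ 0; Ȟ^2 ≅ 0

nerve of the cover:
  U12={b,f} U13={d,i} U23={e}
C dims 3,3; δ0: rk_F5 3
Ȟ^0 = (3 − 3) − 0 = 0, so Ȟ^0 ≅ 0
Ȟ^1 = (3 − 0) − 3 = 0, so Ȟ^1 ≅ 0
Ȟ^2 = (0 − 0) − 0 = 0, so Ȟ^2 ≅ 0


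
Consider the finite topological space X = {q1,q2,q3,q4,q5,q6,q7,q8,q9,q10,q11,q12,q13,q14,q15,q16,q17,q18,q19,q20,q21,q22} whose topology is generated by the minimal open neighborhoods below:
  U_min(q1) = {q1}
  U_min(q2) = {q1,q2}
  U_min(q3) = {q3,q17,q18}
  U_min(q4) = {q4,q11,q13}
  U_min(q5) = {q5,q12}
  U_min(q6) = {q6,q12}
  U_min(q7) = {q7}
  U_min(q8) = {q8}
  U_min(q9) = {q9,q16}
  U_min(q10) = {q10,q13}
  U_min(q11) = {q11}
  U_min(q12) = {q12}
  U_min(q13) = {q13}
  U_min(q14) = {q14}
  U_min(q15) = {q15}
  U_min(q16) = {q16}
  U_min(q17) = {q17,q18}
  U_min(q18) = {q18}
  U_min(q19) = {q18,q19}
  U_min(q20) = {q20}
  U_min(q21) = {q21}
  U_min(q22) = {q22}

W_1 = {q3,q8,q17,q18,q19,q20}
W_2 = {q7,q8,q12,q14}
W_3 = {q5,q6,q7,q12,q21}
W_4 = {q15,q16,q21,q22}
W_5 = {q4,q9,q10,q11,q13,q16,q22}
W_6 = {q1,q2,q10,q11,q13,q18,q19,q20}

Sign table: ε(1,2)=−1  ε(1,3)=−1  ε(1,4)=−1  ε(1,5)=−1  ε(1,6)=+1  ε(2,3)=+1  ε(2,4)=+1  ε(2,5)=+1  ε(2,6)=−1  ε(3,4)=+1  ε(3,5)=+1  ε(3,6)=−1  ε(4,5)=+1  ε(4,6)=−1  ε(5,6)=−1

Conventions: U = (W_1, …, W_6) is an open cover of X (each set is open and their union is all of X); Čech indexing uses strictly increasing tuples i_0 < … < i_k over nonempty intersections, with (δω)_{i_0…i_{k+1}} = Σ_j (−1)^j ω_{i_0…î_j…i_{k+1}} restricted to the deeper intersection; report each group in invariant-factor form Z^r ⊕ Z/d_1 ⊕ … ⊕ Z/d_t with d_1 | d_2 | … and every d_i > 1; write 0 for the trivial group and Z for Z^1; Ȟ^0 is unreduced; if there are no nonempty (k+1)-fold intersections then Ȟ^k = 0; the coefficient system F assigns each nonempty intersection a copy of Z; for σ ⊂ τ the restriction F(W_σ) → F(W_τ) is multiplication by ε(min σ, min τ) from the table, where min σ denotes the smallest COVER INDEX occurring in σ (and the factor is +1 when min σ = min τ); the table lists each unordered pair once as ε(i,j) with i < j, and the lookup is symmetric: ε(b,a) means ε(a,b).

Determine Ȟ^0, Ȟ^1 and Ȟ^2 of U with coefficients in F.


nonempty intersections:
  W12={q8} W16={q18,q19,q20} W23={q7,q12} W34={q21} W45={q16,q22} W56={q10,q11,q13}
C dims 6,6; δ0: rk 5, SNF 1^5
Ȟ^0: (6−5)−0=1 ⇒ Z
Ȟ^1: (6−0)−5=1 ⇒ Z
Ȟ^2: (0−0)−0=0 ⇒ 0

Ȟ^0(U;F) ≅ Z; Ȟ^1(U;F) ≅ Z; Ȟ^2(U;F) ≅ 0


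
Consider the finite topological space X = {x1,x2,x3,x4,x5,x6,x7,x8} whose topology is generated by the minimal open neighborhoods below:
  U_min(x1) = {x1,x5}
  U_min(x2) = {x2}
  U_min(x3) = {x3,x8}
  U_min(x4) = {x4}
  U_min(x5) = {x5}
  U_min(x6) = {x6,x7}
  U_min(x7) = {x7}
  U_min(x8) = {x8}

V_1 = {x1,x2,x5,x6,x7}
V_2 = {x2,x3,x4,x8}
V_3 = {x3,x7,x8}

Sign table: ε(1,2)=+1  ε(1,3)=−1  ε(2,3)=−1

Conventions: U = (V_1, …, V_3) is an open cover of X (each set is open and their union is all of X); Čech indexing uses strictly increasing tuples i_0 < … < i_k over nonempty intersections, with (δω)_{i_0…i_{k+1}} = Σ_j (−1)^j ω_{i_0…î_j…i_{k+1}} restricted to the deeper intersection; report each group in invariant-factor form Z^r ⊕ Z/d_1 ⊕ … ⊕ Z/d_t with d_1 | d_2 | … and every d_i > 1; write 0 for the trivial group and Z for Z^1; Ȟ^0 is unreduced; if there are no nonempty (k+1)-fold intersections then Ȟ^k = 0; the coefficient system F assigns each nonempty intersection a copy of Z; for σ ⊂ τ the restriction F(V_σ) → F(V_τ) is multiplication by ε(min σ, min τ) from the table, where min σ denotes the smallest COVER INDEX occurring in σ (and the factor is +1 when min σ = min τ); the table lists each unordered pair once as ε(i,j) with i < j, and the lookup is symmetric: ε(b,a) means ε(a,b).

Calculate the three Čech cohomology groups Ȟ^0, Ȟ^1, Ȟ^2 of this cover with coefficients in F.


nerve simplices:
  V12={x2} V13={x7} V23={x3,x8}
C dims 3,3; δ0: rk 2, SNF 1^2
degree 0: 3−2−0 = 1 → Ȟ^0 ≅ Z
degree 1: 3−0−2 = 1 → Ȟ^1 ≅ Z
degree 2: 0−0−0 = 0 → Ȟ^2 ≅ 0

Ȟ^0 ≅ Z; Ȟ^1 ≅ Z; Ȟ^2 ≅ 0


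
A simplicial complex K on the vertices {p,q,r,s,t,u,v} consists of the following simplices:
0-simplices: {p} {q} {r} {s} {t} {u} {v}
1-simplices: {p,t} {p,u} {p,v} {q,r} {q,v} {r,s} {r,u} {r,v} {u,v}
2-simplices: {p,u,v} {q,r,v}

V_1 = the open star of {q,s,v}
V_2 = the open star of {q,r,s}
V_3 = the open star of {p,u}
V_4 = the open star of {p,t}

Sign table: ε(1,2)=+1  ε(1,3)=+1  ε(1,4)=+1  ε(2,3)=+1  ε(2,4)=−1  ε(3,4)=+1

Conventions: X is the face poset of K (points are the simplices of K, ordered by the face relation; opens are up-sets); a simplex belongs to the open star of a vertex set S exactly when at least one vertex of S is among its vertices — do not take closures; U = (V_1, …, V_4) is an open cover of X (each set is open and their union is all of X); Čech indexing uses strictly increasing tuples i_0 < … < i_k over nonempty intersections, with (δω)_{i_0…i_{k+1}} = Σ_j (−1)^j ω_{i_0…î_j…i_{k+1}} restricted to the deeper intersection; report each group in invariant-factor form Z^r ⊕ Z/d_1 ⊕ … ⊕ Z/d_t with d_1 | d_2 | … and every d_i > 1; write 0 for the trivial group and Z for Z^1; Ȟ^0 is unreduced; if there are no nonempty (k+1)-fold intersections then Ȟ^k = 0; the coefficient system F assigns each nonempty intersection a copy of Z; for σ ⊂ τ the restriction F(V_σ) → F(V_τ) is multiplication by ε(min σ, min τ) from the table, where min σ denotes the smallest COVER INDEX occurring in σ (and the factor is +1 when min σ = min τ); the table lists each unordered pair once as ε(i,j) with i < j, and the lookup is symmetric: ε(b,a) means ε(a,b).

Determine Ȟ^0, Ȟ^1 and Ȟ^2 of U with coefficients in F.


intersection data:
  V1={{q},{s},{v},{p,v},{q,r},{q,v},{r,s},{r,v},{u,v},{p,u,v},{q,r,v}} V2={{q},{r},{s},{q,r},{q,v},{r,s},{r,u},{r,v},{q,r,v}} V3={{p},{u},{p,t},{p,u},{p,v},{r,u},{u,v},{p,u,v}} V4={{p},{t},{p,t},{p,u},{p,v},{p,u,v}}
  V12={{q},{s},{q,r},{q,v},{r,s},{r,v},{q,r,v}} V13={{p,v},{u,v},{p,u,v}} V14={{p,v},{p,u,v}} V23={{r,u}} V34={{p},{p,t},{p,u},{p,v},{p,u,v}}
  V134={{p,v},{p,u,v}}
C dims 4,5,1; δ0: rk 3, SNF 1^3; δ1: rk 1, SNF 1^1
Ȟ^0 = (4 − 3) − 0 = 1, so Ȟ^0 ≅ Z
Ȟ^1 = (5 − 1) − 3 = 1, so Ȟ^1 ≅ Z
Ȟ^2 = (1 − 0) − 1 = 0, so Ȟ^2 ≅ 0

Ȟ^0 ≅ Z, Ȟ^1 ≅ Z and Ȟ^2 ≅ 0


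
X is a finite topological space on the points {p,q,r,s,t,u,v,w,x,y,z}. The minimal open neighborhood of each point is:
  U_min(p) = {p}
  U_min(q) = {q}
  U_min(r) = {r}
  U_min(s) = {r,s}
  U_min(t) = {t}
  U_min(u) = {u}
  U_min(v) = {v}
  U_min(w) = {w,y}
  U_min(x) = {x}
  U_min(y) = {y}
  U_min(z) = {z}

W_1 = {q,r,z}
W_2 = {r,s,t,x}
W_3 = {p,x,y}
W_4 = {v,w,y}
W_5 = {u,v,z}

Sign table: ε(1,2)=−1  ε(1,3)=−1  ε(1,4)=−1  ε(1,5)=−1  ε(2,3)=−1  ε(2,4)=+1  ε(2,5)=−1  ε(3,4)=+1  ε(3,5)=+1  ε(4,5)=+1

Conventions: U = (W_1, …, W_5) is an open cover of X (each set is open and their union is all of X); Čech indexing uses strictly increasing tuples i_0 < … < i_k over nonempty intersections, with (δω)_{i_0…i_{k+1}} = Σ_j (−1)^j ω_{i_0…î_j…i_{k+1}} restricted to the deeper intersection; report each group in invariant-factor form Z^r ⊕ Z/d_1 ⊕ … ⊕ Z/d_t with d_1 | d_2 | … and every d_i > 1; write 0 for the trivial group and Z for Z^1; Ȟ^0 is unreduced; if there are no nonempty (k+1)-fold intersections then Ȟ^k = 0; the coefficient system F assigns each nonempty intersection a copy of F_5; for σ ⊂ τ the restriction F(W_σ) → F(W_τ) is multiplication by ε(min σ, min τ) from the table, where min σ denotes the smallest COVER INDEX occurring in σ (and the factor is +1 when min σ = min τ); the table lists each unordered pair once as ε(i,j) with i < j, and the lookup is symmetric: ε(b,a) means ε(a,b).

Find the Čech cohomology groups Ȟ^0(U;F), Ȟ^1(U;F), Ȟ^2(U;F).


Ȟ^0 ≅ 0, Ȟ^1 ≅ 0, Ȟ^2 ≅ 0

nerve of the cover:
  W12={r} W15={z} W23={x} W34={y} W45={v}
C dims 5,5; δ0: rk_F5 5
Ȟ^0 = (5 − 5) − 0 = 0, so Ȟ^0 ≅ 0
Ȟ^1 = (5 − 0) − 5 = 0, so Ȟ^1 ≅ 0
Ȟ^2 = (0 − 0) − 0 = 0, so Ȟ^2 ≅ 0


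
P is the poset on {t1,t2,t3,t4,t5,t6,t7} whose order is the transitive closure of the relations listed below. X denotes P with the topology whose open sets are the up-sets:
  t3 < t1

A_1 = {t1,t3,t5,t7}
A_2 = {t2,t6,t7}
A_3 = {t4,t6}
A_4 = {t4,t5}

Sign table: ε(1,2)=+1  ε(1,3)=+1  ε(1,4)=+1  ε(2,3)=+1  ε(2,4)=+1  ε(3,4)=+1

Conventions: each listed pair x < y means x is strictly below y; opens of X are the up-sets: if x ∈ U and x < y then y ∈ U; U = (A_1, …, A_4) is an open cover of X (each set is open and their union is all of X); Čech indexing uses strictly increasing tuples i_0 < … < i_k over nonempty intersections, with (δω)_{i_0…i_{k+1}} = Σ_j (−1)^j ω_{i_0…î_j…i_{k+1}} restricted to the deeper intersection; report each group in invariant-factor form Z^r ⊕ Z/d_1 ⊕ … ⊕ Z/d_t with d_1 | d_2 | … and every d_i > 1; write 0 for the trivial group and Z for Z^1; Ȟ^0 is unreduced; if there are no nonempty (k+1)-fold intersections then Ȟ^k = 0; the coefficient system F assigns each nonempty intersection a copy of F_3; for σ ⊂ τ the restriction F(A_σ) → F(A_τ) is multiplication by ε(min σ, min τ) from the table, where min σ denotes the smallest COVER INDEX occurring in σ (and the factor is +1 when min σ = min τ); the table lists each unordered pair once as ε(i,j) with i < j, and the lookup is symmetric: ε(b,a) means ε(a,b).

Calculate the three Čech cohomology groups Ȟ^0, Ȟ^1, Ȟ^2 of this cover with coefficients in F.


nonempty overlaps:
  A12={t7} A14={t5} A23={t6} A34={t4}
C dims 4,4; δ0: rk_F3 3
degree 0: 4−3−0 = 1 → Ȟ^0 ≅ Z/3
degree 1: 4−0−3 = 1 → Ȟ^1 ≅ Z/3
degree 2: 0−0−0 = 0 → Ȟ^2 ≅ 0

Ȟ^0 ≅ Z/3, Ȟ^1 ≅ Z/3 and Ȟ^2 ≅ 0


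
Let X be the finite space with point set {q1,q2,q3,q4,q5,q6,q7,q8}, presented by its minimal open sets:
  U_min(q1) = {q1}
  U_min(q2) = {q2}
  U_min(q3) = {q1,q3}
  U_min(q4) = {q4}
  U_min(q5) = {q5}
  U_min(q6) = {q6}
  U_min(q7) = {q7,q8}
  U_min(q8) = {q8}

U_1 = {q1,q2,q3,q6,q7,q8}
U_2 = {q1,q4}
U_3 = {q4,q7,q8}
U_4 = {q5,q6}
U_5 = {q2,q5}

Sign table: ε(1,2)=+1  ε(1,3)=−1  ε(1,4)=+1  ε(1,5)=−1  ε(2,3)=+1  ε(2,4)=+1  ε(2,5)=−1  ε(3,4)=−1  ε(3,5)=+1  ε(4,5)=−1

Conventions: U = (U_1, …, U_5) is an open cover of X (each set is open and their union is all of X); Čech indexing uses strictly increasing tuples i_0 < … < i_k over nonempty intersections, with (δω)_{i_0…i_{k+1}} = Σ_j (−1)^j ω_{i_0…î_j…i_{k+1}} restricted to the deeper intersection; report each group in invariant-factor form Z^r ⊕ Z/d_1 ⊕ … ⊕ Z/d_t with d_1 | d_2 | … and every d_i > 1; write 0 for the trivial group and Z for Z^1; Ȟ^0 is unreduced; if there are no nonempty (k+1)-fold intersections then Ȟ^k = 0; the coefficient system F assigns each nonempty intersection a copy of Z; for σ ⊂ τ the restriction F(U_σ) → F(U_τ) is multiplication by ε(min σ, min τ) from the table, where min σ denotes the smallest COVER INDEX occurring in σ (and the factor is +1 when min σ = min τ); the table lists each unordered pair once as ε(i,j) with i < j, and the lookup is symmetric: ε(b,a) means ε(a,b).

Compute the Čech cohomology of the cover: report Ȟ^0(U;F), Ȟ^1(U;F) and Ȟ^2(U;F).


Ȟ^0 = 0,  Ȟ^1 = Z ⊕ Z/2,  Ȟ^2 = 0

nerve simplices:
  U12={q1} U13={q7,q8} U14={q6} U15={q2} U23={q4} U45={q5}
C dims 5,6; δ0: rk 5, SNF 1^4·2
degree 0: 5−5−0 = 0 → Ȟ^0 ≅ 0
degree 1: 6−0−5 = 1 plus torsion [2] → Ȟ^1 ≅ Z ⊕ Z/2
degree 2: 0−0−0 = 0 → Ȟ^2 ≅ 0


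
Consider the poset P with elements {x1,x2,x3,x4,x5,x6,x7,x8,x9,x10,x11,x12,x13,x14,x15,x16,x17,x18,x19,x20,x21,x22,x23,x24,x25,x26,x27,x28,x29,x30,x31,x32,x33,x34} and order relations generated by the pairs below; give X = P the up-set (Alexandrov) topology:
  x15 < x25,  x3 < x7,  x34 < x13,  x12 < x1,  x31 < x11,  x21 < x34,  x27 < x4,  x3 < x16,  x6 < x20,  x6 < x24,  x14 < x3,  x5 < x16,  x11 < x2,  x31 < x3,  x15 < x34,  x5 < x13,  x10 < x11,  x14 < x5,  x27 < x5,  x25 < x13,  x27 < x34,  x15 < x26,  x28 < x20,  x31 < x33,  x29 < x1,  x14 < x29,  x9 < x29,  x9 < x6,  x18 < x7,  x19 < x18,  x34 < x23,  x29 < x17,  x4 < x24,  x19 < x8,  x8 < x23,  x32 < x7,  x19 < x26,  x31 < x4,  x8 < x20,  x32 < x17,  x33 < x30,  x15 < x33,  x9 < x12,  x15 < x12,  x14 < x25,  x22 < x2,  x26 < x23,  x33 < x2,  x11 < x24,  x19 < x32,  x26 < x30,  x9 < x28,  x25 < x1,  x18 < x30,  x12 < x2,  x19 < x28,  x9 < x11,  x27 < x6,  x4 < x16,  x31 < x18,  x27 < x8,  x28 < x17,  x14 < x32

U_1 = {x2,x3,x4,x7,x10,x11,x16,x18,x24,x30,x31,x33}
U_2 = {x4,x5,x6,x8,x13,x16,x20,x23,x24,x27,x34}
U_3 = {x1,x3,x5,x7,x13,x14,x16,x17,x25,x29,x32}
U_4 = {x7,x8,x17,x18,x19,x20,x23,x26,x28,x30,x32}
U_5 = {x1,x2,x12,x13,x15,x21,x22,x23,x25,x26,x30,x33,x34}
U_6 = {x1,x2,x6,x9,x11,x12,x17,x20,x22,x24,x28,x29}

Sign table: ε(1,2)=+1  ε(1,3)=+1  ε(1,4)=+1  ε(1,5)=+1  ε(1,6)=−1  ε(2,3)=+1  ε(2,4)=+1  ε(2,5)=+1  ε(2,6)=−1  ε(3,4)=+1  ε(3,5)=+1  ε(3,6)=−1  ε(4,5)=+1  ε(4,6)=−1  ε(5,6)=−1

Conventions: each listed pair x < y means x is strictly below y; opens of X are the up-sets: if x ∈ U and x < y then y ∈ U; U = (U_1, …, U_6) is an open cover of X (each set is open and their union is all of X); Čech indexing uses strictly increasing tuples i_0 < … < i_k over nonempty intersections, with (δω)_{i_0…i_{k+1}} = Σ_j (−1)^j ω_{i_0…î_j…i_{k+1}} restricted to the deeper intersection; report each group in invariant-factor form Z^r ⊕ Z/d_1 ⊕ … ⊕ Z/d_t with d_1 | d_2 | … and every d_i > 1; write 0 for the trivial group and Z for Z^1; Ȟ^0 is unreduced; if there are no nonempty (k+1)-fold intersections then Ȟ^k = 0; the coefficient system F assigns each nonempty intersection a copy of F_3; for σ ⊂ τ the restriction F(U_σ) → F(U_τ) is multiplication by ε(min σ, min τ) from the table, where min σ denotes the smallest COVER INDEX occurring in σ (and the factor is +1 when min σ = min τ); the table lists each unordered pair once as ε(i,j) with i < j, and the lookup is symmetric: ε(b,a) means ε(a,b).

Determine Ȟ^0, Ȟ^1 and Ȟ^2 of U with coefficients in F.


Ȟ^0(U;F) ≅ Z/3, Ȟ^1(U;F) ≅ 0, Ȟ^2(U;F) ≅ 0

nonempty intersections:
  U12={x4,x16,x24} U13={x3,x7,x16} U14={x7,x18,x30} U15={x2,x30,x33} U16={x2,x11,x24} U23={x5,x13,x16} U24={x8,x20,x23} U25={x13,x23,x34} U26={x6,x20,x24} U34={x7,x17,x32} U35={x1,x13,x25} U36={x1,x17,x29} U45={x23,x26,x30} U46={x17,x20,x28} U56={x1,x2,x12,x22}
  U123={x16} U126={x24} U134={x7} U145={x30} U156={x2} U235={x13} U245={x23} U246={x20} U346={x17} U356={x1}
C dims 6,15,10; δ0: rk_F3 5; δ1: rk_F3 10
Ȟ^0: (6−5)−0=1 ⇒ Z/3
Ȟ^1: (15−10)−5=0 ⇒ 0
Ȟ^2: (10−0)−10=0 ⇒ 0


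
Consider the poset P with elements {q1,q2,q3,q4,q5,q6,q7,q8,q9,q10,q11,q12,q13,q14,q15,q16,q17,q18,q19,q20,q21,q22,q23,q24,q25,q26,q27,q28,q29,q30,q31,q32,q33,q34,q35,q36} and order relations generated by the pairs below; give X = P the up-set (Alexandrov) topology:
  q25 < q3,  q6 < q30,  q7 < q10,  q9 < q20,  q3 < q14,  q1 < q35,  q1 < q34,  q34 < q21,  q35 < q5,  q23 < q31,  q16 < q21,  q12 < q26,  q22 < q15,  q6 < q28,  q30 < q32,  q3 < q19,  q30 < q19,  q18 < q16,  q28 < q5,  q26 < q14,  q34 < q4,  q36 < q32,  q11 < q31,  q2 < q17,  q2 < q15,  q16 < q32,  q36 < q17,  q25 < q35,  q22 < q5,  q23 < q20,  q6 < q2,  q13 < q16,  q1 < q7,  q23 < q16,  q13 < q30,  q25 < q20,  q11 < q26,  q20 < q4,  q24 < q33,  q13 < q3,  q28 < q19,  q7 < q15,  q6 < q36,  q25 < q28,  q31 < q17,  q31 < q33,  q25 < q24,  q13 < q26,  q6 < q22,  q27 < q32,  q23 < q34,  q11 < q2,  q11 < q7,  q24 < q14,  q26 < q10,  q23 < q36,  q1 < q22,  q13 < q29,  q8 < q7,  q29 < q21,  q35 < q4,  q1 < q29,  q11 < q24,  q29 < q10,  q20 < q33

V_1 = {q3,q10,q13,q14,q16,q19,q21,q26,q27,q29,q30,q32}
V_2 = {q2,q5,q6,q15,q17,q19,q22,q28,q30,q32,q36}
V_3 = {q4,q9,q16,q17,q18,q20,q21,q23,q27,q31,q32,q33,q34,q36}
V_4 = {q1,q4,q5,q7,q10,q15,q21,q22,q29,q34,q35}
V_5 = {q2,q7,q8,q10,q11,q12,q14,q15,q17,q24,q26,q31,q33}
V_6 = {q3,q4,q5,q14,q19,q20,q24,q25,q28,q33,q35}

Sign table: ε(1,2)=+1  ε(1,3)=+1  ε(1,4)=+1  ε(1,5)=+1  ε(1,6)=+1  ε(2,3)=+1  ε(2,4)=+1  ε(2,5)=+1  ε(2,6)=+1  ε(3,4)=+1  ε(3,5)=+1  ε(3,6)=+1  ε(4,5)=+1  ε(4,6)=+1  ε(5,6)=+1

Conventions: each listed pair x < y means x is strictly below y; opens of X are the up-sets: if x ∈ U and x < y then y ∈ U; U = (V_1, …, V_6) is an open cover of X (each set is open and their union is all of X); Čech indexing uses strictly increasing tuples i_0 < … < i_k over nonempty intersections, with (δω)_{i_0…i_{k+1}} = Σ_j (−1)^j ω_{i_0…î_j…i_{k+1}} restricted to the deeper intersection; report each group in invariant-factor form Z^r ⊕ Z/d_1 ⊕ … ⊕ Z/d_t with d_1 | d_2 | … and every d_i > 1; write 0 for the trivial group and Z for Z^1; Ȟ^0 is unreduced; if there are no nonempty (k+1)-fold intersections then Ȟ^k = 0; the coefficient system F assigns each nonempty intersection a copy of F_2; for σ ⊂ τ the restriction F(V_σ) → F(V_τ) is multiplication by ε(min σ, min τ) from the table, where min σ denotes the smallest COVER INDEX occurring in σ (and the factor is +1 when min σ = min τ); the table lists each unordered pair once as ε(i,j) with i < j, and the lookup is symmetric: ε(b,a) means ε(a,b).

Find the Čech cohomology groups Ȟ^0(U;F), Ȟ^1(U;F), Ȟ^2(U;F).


nerve of the cover:
  V12={q19,q30,q32} V13={q16,q21,q27,q32} V14={q10,q21,q29} V15={q10,q14,q26} V16={q3,q14,q19} V23={q17,q32,q36} V24={q5,q15,q22} V25={q2,q15,q17} V26={q5,q19,q28} V34={q4,q21,q34} V35={q17,q31,q33} V36={q4,q20,q33} V45={q7,q10,q15} V46={q4,q5,q35} V56={q14,q24,q33}
  V123={q32} V126={q19} V134={q21} V145={q10} V156={q14} V235={q17} V245={q15} V246={q5} V346={q4} V356={q33}
C dims 6,15,10; δ0: rk_F2 5; δ1: rk_F2 9
Ȟ^0 = (6 − 5) − 0 = 1, so Ȟ^0 ≅ Z/2
Ȟ^1 = (15 − 9) − 5 = 1, so Ȟ^1 ≅ Z/2
Ȟ^2 = (10 − 0) − 9 = 1, so Ȟ^2 ≅ Z/2

Ȟ^0 = Z/2,  Ȟ^1 = Z/2,  Ȟ^2 = Z/2


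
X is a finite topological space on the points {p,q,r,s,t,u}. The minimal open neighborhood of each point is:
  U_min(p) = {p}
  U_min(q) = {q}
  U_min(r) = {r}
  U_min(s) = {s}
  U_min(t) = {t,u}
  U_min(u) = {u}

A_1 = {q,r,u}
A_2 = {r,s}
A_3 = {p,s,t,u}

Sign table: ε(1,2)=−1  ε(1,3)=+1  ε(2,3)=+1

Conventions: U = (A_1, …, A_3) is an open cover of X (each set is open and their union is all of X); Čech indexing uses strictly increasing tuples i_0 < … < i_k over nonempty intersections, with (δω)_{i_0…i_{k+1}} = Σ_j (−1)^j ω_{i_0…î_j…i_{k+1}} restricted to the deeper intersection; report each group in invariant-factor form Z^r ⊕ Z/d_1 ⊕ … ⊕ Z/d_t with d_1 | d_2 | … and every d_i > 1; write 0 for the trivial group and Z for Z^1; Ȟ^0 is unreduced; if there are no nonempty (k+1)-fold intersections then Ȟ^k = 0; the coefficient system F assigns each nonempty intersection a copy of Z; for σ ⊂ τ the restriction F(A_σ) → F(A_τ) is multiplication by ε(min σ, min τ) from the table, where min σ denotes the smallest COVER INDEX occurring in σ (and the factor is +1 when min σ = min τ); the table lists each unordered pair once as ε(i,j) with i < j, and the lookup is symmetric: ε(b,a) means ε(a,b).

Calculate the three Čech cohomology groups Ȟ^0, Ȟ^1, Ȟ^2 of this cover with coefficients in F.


nerve of the cover:
  A12={r} A13={u} A23={s}
C dims 3,3; δ0: rk 3, SNF 1^2·2
Ȟ^0 = (3 − 3) − 0 = 0, so Ȟ^0 ≅ 0
Ȟ^1 = (3 − 0) − 3 = 0 plus torsion [2], so Ȟ^1 ≅ Z/2
Ȟ^2 = (0 − 0) − 0 = 0, so Ȟ^2 ≅ 0

Ȟ^0(U;F) ≅ 0,  Ȟ^1(U;F) ≅ Z/2,  Ȟ^2(U;F) ≅ 0


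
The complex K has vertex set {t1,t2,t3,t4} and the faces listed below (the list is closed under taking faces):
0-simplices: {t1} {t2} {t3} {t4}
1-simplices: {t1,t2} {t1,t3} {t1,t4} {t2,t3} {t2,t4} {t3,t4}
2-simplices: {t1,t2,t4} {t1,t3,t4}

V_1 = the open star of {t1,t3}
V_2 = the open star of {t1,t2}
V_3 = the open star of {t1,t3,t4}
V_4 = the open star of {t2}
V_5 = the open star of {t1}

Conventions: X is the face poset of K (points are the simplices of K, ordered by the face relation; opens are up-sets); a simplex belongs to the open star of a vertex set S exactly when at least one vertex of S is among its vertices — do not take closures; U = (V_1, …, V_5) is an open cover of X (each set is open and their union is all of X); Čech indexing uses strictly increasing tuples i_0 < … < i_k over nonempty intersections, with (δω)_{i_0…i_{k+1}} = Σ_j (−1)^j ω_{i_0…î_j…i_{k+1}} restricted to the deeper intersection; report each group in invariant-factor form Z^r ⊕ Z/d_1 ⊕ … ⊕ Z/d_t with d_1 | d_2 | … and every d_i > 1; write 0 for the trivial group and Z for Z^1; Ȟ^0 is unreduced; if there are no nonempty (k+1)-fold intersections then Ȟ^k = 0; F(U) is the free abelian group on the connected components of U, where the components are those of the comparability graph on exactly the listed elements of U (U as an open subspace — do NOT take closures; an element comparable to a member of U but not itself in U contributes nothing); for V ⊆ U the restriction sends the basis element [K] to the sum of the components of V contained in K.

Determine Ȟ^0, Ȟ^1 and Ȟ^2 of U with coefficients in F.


Ȟ^0 ≅ Z, Ȟ^1 ≅ Z and Ȟ^2 ≅ 0

nerve simplices:
  V1={{t1},{t3},{t1,t2},{t1,t3},{t1,t4},{t2,t3},{t3,t4},{t1,t2,t4},{t1,t3,t4}} V2={{t1},{t2},{t1,t2},{t1,t3},{t1,t4},{t2,t3},{t2,t4},{t1,t2,t4},{t1,t3,t4}} V3={{t1},{t3},{t4},{t1,t2},{t1,t3},{t1,t4},{t2,t3},{t2,t4},{t3,t4},{t1,t2,t4},{t1,t3,t4}} V4={{t2},{t1,t2},{t2,t3},{t2,t4},{t1,t2,t4}} V5={{t1},{t1,t2},{t1,t3},{t1,t4},{t1,t2,t4},{t1,t3,t4}}
  V12={{t1},{t1,t2},{t1,t3},{t1,t4},{t2,t3},{t1,t2,t4},{t1,t3,t4}} V13={{t1},{t3},{t1,t2},{t1,t3},{t1,t4},{t2,t3},{t3,t4},{t1,t2,t4},{t1,t3,t4}} V14={{t1,t2},{t2,t3},{t1,t2,t4}} V15={{t1},{t1,t2},{t1,t3},{t1,t4},{t1,t2,t4},{t1,t3,t4}} V23={{t1},{t1,t2},{t1,t3},{t1,t4},{t2,t3},{t2,t4},{t1,t2,t4},{t1,t3,t4}} V24={{t2},{t1,t2},{t2,t3},{t2,t4},{t1,t2,t4}} V25={{t1},{t1,t2},{t1,t3},{t1,t4},{t1,t2,t4},{t1,t3,t4}} V34={{t1,t2},{t2,t3},{t2,t4},{t1,t2,t4}} V35={{t1},{t1,t2},{t1,t3},{t1,t4},{t1,t2,t4},{t1,t3,t4}} V45={{t1,t2},{t1,t2,t4}}
  V123={{t1},{t1,t2},{t1,t3},{t1,t4},{t2,t3},{t1,t2,t4},{t1,t3,t4}} V124={{t1,t2},{t2,t3},{t1,t2,t4}} V125={{t1},{t1,t2},{t1,t3},{t1,t4},{t1,t2,t4},{t1,t3,t4}} V134={{t1,t2},{t2,t3},{t1,t2,t4}} V135={{t1},{t1,t2},{t1,t3},{t1,t4},{t1,t2,t4},{t1,t3,t4}} V145={{t1,t2},{t1,t2,t4}} V234={{t1,t2},{t2,t3},{t2,t4},{t1,t2,t4}} V235={{t1},{t1,t2},{t1,t3},{t1,t4},{t1,t2,t4},{t1,t3,t4}} V245={{t1,t2},{t1,t2,t4}} V345={{t1,t2},{t1,t2,t4}}
  V1234={{t1,t2},{t2,t3},{t1,t2,t4}} V1235={{t1},{t1,t2},{t1,t3},{t1,t4},{t1,t2,t4},{t1,t3,t4}} V1245={{t1,t2},{t1,t2,t4}} V1345={{t1,t2},{t1,t2,t4}} V2345={{t1,t2},{t1,t2,t4}}
  V12345={{t1,t2},{t1,t2,t4}}
components per intersection:
  V1: {{t1},{t3},{t1,t2},{t1,t3},{t1,t4},{t2,t3},{t3,t4},{t1,t2,t4},{t1,t3,t4}}
  V2: {{t1},{t2},{t1,t2},{t1,t3},{t1,t4},{t2,t3},{t2,t4},{t1,t2,t4},{t1,t3,t4}}
  V3: {{t1},{t3},{t4},{t1,t2},{t1,t3},{t1,t4},{t2,t3},{t2,t4},{t3,t4},{t1,t2,t4},{t1,t3,t4}}
  V4: {{t2},{t1,t2},{t2,t3},{t2,t4},{t1,t2,t4}}
  V5: {{t1},{t1,t2},{t1,t3},{t1,t4},{t1,t2,t4},{t1,t3,t4}}
  V12: {{t1},{t1,t2},{t1,t3},{t1,t4},{t1,t2,t4},{t1,t3,t4}} {{t2,t3}}
  V13: {{t1},{t3},{t1,t2},{t1,t3},{t1,t4},{t2,t3},{t3,t4},{t1,t2,t4},{t1,t3,t4}}
  V14: {{t1,t2},{t1,t2,t4}} {{t2,t3}}
  V15: {{t1},{t1,t2},{t1,t3},{t1,t4},{t1,t2,t4},{t1,t3,t4}}
  V23: {{t1},{t1,t2},{t1,t3},{t1,t4},{t2,t4},{t1,t2,t4},{t1,t3,t4}} {{t2,t3}}
  V24: {{t2},{t1,t2},{t2,t3},{t2,t4},{t1,t2,t4}}
  V25: {{t1},{t1,t2},{t1,t3},{t1,t4},{t1,t2,t4},{t1,t3,t4}}
  V34: {{t1,t2},{t2,t4},{t1,t2,t4}} {{t2,t3}}
  V35: {{t1},{t1,t2},{t1,t3},{t1,t4},{t1,t2,t4},{t1,t3,t4}}
  V45: {{t1,t2},{t1,t2,t4}}
  V123: {{t1},{t1,t2},{t1,t3},{t1,t4},{t1,t2,t4},{t1,t3,t4}} {{t2,t3}}
  V124: {{t1,t2},{t1,t2,t4}} {{t2,t3}}
  V125: {{t1},{t1,t2},{t1,t3},{t1,t4},{t1,t2,t4},{t1,t3,t4}}
  V134: {{t1,t2},{t1,t2,t4}} {{t2,t3}}
  V135: {{t1},{t1,t2},{t1,t3},{t1,t4},{t1,t2,t4},{t1,t3,t4}}
  V145: {{t1,t2},{t1,t2,t4}}
  V234: {{t1,t2},{t2,t4},{t1,t2,t4}} {{t2,t3}}
  V235: {{t1},{t1,t2},{t1,t3},{t1,t4},{t1,t2,t4},{t1,t3,t4}}
  V245: {{t1,t2},{t1,t2,t4}}
  V345: {{t1,t2},{t1,t2,t4}}
  V1234: {{t1,t2},{t1,t2,t4}} {{t2,t3}}
  V1235: {{t1},{t1,t2},{t1,t3},{t1,t4},{t1,t2,t4},{t1,t3,t4}}
  V1245: {{t1,t2},{t1,t2,t4}}
  V1345: {{t1,t2},{t1,t2,t4}}
  V2345: {{t1,t2},{t1,t2,t4}}
  V12345: {{t1,t2},{t1,t2,t4}}
C dims 5,14,14,6; δ0: rk 4, SNF 1^4; δ1: rk 9, SNF 1^9; δ2: rk 5, SNF 1^5
degree 0: 5−4−0 = 1 → Ȟ^0 ≅ Z
degree 1: 14−9−4 = 1 → Ȟ^1 ≅ Z
degree 2: 14−5−9 = 0 → Ȟ^2 ≅ 0


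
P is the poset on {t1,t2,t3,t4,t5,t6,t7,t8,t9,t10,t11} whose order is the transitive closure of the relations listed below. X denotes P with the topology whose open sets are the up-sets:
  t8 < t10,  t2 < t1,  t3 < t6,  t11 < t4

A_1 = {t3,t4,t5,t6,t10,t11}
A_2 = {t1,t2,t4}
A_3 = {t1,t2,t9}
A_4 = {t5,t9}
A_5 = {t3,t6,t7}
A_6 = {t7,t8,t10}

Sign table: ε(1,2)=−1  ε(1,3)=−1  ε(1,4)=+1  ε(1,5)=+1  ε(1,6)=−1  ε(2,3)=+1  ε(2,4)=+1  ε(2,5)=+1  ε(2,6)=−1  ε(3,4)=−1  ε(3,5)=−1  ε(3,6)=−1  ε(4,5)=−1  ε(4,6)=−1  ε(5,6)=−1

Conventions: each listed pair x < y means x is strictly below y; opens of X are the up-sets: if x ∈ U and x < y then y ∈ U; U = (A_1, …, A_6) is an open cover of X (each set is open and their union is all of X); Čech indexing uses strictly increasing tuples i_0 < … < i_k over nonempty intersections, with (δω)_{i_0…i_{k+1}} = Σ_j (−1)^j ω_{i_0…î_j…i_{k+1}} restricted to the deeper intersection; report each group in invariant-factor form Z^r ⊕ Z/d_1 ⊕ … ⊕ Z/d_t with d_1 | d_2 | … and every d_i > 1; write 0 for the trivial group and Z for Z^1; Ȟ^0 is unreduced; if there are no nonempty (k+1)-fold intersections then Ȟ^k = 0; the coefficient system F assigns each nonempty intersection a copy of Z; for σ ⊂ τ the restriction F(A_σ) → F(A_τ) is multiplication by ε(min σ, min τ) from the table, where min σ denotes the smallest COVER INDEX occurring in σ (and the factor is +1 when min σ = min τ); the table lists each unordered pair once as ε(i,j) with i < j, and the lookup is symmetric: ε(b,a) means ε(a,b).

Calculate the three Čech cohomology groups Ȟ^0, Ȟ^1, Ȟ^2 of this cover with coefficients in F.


nerve of the cover:
  A12={t4} A14={t5} A15={t3,t6} A16={t10} A23={t1,t2} A34={t9} A56={t7}
C dims 6,7; δ0: rk 5, SNF 1^5
Ȟ^0 = (6 − 5) − 0 = 1, so Ȟ^0 ≅ Z
Ȟ^1 = (7 − 0) − 5 = 2, so Ȟ^1 ≅ Z^2
Ȟ^2 = (0 − 0) − 0 = 0, so Ȟ^2 ≅ 0

Ȟ^0 = Z; Ȟ^1 = Z^2; Ȟ^2 = 0


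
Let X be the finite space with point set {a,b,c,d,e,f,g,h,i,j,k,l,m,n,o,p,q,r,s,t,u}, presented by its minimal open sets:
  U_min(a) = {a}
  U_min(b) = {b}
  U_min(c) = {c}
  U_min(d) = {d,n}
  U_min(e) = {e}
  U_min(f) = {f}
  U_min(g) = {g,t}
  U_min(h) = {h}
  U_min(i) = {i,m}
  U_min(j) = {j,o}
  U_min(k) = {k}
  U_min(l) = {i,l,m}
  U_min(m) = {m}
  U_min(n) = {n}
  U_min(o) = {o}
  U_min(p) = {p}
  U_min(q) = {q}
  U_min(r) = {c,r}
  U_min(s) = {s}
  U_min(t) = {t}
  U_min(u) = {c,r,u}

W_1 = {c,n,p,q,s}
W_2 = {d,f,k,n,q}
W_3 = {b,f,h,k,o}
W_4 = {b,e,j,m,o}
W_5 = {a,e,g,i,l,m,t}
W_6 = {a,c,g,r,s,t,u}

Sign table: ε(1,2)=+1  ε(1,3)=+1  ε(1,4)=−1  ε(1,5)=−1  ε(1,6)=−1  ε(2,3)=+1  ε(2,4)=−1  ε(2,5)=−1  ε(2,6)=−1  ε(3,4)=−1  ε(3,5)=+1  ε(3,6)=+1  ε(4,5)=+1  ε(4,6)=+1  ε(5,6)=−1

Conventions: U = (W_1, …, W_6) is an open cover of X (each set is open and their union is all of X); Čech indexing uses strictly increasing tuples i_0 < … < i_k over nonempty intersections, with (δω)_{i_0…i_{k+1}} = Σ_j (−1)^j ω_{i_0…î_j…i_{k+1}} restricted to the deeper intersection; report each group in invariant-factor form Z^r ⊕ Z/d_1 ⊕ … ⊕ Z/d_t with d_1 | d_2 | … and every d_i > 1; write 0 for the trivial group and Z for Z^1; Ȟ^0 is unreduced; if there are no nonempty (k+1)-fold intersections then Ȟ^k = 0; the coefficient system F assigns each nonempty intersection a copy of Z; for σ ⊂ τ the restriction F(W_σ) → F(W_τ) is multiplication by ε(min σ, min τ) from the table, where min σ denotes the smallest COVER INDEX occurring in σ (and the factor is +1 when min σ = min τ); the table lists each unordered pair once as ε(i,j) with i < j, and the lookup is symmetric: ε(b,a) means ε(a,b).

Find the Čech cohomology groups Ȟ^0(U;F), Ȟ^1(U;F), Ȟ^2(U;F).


Ȟ^0 = 0, Ȟ^1 = Z/2, Ȟ^2 = 0

nonempty overlaps:
  W12={n,q} W16={c,s} W23={f,k} W34={b,o} W45={e,m} W56={a,g,t}
C dims 6,6; δ0: rk 6, SNF 1^5·2
degree 0: 6−6−0 = 0 → Ȟ^0 ≅ 0
degree 1: 6−0−6 = 0 plus torsion [2] → Ȟ^1 ≅ Z/2
degree 2: 0−0−0 = 0 → Ȟ^2 ≅ 0


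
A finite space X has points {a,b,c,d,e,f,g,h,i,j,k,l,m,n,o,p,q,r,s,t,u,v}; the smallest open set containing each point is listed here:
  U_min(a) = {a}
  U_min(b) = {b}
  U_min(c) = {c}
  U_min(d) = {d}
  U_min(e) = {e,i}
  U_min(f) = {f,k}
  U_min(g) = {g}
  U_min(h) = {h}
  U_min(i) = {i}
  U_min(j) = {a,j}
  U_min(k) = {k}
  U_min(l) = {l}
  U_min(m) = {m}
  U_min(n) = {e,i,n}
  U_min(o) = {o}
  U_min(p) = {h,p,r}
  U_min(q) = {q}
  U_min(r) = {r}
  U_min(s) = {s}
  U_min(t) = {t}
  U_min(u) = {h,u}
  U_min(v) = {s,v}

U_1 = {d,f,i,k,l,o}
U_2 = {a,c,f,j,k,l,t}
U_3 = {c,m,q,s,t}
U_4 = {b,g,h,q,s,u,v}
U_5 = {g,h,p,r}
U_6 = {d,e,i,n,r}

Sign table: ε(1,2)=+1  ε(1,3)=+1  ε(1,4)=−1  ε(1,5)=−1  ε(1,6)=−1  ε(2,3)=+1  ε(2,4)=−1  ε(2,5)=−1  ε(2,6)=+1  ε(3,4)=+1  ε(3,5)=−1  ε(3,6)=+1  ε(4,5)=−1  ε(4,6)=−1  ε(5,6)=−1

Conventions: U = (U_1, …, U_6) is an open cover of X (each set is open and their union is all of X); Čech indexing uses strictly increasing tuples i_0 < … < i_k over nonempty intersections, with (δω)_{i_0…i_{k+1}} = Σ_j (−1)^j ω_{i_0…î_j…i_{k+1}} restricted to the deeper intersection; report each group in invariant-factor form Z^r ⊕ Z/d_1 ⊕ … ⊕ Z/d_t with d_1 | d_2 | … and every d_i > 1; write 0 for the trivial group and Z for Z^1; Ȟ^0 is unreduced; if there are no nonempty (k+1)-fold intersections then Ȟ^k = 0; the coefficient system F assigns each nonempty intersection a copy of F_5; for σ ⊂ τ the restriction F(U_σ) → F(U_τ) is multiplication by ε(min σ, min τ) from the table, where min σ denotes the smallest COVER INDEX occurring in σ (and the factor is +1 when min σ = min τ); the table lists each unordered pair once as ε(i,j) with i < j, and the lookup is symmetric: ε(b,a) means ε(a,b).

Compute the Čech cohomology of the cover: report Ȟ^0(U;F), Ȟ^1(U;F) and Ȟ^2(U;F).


Ȟ^0 ≅ 0, Ȟ^1 ≅ 0, Ȟ^2 ≅ 0

nerve simplices:
  U12={f,k,l} U16={d,i} U23={c,t} U34={q,s} U45={g,h} U56={r}
C dims 6,6; δ0: rk_F5 6
degree 0: 6−6−0 = 0 → Ȟ^0 ≅ 0
degree 1: 6−0−6 = 0 → Ȟ^1 ≅ 0
degree 2: 0−0−0 = 0 → Ȟ^2 ≅ 0


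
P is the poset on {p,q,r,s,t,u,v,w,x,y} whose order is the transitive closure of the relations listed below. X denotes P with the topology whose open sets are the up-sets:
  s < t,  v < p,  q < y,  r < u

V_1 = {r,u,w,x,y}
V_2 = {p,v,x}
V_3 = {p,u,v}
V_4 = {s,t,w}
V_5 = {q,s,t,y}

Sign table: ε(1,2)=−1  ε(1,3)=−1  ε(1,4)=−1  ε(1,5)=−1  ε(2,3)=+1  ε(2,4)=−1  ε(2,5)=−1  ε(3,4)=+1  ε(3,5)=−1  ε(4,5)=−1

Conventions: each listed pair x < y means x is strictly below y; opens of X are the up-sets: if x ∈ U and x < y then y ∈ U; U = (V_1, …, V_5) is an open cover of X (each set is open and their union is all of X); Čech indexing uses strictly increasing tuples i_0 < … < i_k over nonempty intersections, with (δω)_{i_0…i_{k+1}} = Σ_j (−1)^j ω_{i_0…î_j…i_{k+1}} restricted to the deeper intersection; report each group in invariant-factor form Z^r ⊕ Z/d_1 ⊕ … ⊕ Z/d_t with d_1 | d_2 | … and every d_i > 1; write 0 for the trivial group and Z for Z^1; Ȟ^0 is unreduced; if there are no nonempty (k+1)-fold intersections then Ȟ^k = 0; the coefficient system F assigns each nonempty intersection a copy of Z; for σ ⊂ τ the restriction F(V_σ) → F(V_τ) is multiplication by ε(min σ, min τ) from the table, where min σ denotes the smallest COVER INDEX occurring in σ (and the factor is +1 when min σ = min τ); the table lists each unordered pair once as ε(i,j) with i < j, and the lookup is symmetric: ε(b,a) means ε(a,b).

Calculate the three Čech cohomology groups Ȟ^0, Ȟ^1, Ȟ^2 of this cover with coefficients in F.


nonempty intersections:
  V12={x} V13={u} V14={w} V15={y} V23={p,v} V45={s,t}
C dims 5,6; δ0: rk 5, SNF 1^4·2
Ȟ^0: (5−5)−0=0 ⇒ 0
Ȟ^1: (6−0)−5=1 plus torsion [2] ⇒ Z ⊕ Z/2
Ȟ^2: (0−0)−0=0 ⇒ 0

Ȟ^0 ≅ 0, Ȟ^1 ≅ Z ⊕ Z/2, Ȟ^2 ≅ 0


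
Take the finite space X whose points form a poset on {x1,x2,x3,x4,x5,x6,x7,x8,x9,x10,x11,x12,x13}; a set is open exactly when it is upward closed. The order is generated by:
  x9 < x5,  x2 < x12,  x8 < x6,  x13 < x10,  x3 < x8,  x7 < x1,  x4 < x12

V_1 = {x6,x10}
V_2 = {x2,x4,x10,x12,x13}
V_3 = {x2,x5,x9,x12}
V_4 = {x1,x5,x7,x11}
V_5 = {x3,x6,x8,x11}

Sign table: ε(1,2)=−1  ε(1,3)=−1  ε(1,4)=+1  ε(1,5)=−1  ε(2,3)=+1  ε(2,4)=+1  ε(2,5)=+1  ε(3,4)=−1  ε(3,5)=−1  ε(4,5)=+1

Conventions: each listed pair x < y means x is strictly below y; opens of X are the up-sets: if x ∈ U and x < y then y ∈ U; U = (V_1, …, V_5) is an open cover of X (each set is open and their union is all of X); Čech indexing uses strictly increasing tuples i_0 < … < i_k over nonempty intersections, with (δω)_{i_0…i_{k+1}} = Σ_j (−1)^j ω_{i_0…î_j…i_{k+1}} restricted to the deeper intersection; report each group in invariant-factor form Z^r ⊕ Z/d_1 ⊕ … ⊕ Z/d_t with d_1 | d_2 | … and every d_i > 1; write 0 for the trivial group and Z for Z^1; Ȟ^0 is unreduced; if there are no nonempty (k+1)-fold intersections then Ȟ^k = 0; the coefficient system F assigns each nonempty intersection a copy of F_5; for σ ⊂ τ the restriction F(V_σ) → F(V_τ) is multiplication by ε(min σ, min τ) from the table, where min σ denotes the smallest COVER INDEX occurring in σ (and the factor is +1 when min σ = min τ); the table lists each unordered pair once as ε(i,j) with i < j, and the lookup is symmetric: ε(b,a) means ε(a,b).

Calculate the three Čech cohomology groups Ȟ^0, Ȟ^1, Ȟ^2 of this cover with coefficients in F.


Ȟ^0 = 0, Ȟ^1 = 0 and Ȟ^2 = 0

nerve of the cover:
  V12={x10} V15={x6} V23={x2,x12} V34={x5} V45={x11}
C dims 5,5; δ0: rk_F5 5
Ȟ^0 = (5 − 5) − 0 = 0, so Ȟ^0 ≅ 0
Ȟ^1 = (5 − 0) − 5 = 0, so Ȟ^1 ≅ 0
Ȟ^2 = (0 − 0) − 0 = 0, so Ȟ^2 ≅ 0


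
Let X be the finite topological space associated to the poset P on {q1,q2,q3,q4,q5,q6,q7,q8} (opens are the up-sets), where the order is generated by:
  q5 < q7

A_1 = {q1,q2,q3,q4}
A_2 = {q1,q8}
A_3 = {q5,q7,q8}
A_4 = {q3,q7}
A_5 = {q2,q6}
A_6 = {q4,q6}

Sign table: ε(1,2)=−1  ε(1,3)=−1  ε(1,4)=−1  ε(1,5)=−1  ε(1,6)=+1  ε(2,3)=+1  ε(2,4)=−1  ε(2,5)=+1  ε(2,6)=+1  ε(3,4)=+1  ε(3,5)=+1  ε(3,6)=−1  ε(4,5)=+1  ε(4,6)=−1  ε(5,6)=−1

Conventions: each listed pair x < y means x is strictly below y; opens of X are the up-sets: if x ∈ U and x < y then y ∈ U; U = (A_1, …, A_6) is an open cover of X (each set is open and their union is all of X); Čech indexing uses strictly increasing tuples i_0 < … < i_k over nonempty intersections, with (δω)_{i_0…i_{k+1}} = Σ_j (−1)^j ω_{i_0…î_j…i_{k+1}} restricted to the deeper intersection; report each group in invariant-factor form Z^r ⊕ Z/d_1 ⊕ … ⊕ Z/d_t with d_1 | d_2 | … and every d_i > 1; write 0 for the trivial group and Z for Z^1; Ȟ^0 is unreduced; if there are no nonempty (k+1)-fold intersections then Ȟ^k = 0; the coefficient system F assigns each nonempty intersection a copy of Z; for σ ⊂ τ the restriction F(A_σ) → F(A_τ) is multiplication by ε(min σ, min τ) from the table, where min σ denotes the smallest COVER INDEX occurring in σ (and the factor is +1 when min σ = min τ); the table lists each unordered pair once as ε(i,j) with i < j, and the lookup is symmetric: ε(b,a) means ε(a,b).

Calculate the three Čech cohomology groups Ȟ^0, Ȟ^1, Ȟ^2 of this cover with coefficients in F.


Ȟ^0 ≅ Z; Ȟ^1 ≅ Z^2; Ȟ^2 ≅ 0

intersection data:
  A12={q1} A14={q3} A15={q2} A16={q4} A23={q8} A34={q7} A56={q6}
C dims 6,7; δ0: rk 5, SNF 1^5
Ȟ^0 = (6 − 5) − 0 = 1, so Ȟ^0 ≅ Z
Ȟ^1 = (7 − 0) − 5 = 2, so Ȟ^1 ≅ Z^2
Ȟ^2 = (0 − 0) − 0 = 0, so Ȟ^2 ≅ 0
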